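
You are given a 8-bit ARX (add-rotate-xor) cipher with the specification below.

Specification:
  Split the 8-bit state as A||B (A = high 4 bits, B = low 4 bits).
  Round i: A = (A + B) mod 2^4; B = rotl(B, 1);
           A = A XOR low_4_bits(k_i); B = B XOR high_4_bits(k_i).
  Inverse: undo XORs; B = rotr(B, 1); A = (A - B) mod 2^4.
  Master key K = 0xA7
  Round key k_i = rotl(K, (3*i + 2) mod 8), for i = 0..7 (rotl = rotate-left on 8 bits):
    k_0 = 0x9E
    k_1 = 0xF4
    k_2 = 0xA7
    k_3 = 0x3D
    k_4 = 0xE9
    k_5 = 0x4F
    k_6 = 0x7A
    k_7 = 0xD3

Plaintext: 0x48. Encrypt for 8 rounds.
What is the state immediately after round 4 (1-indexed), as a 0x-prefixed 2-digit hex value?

0xFD

s_0 = plaintext = 0x48
s_1 = Round(s_0, k_0) = 0x28
s_2 = Round(s_1, k_1) = 0xEE
s_3 = Round(s_2, k_2) = 0xB7
s_4 = Round(s_3, k_3) = 0xFD
s_5 = Round(s_4, k_4) = 0x55
s_6 = Round(s_5, k_5) = 0x5E
s_7 = Round(s_6, k_6) = 0x9A
s_8 = Round(s_7, k_7) = 0x08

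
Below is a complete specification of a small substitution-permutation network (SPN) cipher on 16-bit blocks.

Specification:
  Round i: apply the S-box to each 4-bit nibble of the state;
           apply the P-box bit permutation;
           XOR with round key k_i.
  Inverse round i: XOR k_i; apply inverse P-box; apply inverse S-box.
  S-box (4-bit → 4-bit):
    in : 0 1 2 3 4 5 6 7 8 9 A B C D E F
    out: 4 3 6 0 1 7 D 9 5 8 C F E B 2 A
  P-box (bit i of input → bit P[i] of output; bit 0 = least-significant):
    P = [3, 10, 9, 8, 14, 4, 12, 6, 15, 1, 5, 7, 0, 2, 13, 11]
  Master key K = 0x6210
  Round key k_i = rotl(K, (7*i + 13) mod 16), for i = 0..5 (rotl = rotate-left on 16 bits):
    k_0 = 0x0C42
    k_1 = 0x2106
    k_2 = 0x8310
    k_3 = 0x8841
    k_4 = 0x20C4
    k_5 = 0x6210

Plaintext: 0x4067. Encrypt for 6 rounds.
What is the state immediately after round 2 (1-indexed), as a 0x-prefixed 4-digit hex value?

s_0 = plaintext = 0x4067
s_1 = Round(s_0, k_0) = 0x5D2B
s_2 = Round(s_1, k_1) = 0x9699
s_3 = Round(s_2, k_2) = 0x0AF0
s_4 = Round(s_3, k_3) = 0xAAB1
s_5 = Round(s_4, k_4) = 0x5C3C
s_6 = Round(s_5, k_5) = 0x45B7

0x9699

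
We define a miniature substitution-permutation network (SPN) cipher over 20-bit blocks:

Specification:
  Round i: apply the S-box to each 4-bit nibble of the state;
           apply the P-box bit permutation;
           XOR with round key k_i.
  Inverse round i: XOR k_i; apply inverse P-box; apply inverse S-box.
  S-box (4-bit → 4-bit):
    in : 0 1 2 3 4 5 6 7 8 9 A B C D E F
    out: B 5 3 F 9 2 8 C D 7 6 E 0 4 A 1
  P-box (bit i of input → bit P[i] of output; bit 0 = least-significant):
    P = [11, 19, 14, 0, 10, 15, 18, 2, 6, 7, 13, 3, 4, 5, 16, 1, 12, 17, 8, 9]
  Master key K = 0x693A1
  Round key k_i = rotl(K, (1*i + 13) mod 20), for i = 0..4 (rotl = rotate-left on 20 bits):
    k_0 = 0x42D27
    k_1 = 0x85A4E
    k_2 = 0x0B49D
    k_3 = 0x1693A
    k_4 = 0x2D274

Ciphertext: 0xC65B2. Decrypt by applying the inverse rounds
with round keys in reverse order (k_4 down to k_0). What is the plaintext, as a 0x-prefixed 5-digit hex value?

s_0 = ciphertext = 0xC65B2
s_1 = InvRound(s_0, k_4) = 0x36935
s_2 = InvRound(s_1, k_3) = 0x56666
s_3 = InvRound(s_2, k_2) = 0x430A7
s_4 = InvRound(s_3, k_1) = 0x653D3
s_5 = InvRound(s_4, k_0) = 0x02941

0x02941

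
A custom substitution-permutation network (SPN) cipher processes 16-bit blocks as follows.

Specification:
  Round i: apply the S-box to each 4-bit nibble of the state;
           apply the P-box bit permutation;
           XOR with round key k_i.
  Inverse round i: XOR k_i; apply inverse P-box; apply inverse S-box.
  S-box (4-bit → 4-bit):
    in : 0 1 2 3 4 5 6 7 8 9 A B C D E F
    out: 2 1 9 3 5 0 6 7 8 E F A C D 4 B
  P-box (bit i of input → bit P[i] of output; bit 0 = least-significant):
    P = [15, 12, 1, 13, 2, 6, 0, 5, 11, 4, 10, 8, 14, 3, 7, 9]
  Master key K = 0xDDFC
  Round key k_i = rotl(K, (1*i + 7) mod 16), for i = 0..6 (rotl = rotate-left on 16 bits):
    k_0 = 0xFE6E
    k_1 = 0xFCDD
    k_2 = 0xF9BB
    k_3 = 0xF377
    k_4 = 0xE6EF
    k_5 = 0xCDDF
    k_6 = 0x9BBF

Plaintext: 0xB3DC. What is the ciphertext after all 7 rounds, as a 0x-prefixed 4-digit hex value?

0x0CCD

s_0 = plaintext = 0xB3DC
s_1 = Round(s_0, k_0) = 0xD451
s_2 = Round(s_1, k_1) = 0x325D
s_3 = Round(s_2, k_2) = 0x10B1
s_4 = Round(s_3, k_3) = 0x3307
s_5 = Round(s_4, k_4) = 0x3EB5
s_6 = Round(s_5, k_5) = 0x89B7
s_7 = Round(s_6, k_6) = 0x0CCD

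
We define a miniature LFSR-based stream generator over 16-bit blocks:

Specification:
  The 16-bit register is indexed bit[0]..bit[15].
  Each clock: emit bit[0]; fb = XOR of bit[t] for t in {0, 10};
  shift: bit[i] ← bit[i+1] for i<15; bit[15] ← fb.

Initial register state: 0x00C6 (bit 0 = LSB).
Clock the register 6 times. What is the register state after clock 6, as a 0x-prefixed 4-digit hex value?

reg_0 = 0x00C6
clock 1: out=0, reg = 0x0063
clock 2: out=1, reg = 0x8031
clock 3: out=1, reg = 0xC018
clock 4: out=0, reg = 0x600C
clock 5: out=0, reg = 0x3006
clock 6: out=0, reg = 0x1803

0x1803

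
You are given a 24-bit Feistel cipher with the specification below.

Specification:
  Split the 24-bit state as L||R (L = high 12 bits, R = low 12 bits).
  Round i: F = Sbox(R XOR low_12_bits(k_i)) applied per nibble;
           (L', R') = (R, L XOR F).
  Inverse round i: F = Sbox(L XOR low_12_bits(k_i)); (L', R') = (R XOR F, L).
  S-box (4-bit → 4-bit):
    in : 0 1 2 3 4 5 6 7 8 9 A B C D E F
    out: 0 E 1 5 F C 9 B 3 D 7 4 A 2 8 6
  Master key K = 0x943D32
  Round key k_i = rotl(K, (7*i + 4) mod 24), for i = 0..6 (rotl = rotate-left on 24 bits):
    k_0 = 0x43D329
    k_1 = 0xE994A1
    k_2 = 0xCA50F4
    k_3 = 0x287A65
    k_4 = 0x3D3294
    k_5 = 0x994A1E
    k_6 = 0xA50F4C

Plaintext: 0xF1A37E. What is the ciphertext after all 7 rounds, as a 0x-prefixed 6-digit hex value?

0x503156

s_0 = plaintext = 0xF1A37E
s_1 = Round(s_0, k_0) = 0x37EFD1
s_2 = Round(s_1, k_1) = 0xFD17CE
s_3 = Round(s_2, k_2) = 0x7CE486
s_4 = Round(s_3, k_3) = 0x486F4B
s_5 = Round(s_4, k_4) = 0xF4B6A0
s_6 = Round(s_5, k_5) = 0x6A0503
s_7 = Round(s_6, k_6) = 0x503156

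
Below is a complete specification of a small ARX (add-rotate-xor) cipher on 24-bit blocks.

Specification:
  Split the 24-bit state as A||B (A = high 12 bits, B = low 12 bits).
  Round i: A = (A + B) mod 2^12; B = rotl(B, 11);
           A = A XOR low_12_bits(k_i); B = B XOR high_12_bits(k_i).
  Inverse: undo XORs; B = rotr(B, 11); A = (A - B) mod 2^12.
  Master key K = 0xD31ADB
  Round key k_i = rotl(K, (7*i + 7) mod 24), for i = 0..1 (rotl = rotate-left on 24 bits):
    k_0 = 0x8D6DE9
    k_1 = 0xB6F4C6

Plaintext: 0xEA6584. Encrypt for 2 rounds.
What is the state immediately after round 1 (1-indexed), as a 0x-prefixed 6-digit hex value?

s_0 = plaintext = 0xEA6584
s_1 = Round(s_0, k_0) = 0x9C3A14
s_2 = Round(s_1, k_1) = 0x711E65

0x9C3A14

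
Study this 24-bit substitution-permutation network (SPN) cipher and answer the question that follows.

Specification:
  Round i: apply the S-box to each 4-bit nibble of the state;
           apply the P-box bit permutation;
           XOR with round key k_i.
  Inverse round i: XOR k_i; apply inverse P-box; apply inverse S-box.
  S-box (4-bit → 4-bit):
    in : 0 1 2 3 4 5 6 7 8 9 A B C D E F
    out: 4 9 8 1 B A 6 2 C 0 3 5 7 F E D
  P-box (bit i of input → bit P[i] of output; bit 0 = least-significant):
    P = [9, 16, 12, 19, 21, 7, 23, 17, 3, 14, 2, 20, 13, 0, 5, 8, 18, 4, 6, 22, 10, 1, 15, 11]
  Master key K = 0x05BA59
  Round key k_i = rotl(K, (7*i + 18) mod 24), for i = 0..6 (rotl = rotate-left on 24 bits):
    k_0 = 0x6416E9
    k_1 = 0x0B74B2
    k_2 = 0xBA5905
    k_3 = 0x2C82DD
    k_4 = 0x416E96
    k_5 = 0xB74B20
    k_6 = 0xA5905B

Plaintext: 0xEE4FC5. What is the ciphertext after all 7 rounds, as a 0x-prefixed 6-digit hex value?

s_0 = plaintext = 0xEE4FC5
s_1 = Round(s_0, k_0) = 0x9DBF36
s_2 = Round(s_1, k_1) = 0x7E44CE
s_3 = Round(s_2, k_2) = 0x4328DE
s_4 = Round(s_3, k_3) = 0x939F5B
s_5 = Round(s_4, k_4) = 0x577C1A
s_6 = Round(s_5, k_5) = 0x94013F
s_7 = Round(s_6, k_6) = 0xD98263

0xD98263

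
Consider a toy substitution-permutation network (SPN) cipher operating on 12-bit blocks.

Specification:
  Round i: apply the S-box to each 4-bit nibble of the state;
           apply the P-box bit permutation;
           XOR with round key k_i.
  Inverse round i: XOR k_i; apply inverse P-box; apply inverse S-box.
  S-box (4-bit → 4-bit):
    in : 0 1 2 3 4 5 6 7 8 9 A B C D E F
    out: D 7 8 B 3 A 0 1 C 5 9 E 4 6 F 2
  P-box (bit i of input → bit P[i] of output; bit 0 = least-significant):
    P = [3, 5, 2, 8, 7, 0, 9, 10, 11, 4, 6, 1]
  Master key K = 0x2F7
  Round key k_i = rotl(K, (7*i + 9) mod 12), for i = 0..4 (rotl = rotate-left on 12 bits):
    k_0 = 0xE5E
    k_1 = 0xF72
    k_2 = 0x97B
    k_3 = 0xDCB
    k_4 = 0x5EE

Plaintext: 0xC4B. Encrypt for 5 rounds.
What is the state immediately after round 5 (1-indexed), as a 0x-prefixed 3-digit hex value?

0x3EC

s_0 = plaintext = 0xC4B
s_1 = Round(s_0, k_0) = 0xFBB
s_2 = Round(s_1, k_1) = 0x847
s_3 = Round(s_2, k_2) = 0x9B0
s_4 = Round(s_3, k_3) = 0x286
s_5 = Round(s_4, k_4) = 0x3EC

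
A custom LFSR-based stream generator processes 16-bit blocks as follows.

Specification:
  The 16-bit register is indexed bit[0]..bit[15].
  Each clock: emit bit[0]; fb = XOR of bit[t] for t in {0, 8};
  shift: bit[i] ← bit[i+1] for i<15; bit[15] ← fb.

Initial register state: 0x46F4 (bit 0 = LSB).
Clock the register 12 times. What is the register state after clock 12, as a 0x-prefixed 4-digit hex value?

0x4B24

reg_0 = 0x46F4
clock 1: out=0, reg = 0x237A
clock 2: out=0, reg = 0x91BD
clock 3: out=1, reg = 0x48DE
clock 4: out=0, reg = 0x246F
clock 5: out=1, reg = 0x9237
clock 6: out=1, reg = 0xC91B
clock 7: out=1, reg = 0x648D
clock 8: out=1, reg = 0xB246
clock 9: out=0, reg = 0x5923
clock 10: out=1, reg = 0x2C91
clock 11: out=1, reg = 0x9648
clock 12: out=0, reg = 0x4B24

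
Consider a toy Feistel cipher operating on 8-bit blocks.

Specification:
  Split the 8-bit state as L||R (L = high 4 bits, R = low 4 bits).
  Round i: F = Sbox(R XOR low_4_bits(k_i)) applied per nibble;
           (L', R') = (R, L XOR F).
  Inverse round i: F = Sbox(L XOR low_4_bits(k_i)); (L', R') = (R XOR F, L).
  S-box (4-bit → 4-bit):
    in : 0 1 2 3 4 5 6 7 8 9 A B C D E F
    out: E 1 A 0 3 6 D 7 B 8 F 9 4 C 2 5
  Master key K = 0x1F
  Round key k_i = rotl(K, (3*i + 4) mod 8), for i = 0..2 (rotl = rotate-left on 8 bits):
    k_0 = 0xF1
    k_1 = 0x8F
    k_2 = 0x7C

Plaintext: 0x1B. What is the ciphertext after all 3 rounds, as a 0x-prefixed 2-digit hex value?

s_0 = plaintext = 0x1B
s_1 = Round(s_0, k_0) = 0xBE
s_2 = Round(s_1, k_1) = 0xEA
s_3 = Round(s_2, k_2) = 0xA3

0xA3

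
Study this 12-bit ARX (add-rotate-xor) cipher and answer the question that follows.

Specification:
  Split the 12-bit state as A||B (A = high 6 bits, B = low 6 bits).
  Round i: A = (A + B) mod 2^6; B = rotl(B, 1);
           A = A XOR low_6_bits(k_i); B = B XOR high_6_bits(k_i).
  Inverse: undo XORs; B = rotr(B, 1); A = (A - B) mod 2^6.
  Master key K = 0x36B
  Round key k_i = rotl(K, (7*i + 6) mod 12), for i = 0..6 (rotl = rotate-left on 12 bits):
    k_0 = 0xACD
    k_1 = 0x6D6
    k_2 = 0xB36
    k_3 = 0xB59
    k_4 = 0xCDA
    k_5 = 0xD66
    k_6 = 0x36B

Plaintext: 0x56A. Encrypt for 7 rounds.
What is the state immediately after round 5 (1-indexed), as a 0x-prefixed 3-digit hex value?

s_0 = plaintext = 0x56A
s_1 = Round(s_0, k_0) = 0xCBE
s_2 = Round(s_1, k_1) = 0x9A6
s_3 = Round(s_2, k_2) = 0xEA1
s_4 = Round(s_3, k_3) = 0x0AE
s_5 = Round(s_4, k_4) = 0xAAE
s_6 = Round(s_5, k_5) = 0xFA8
s_7 = Round(s_6, k_6) = 0x35C

0xAAE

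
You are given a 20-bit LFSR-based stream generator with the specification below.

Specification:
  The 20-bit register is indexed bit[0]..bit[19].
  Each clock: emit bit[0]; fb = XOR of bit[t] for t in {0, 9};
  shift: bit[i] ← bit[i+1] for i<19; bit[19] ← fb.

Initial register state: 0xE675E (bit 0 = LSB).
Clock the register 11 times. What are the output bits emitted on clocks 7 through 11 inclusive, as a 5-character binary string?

reg_0 = 0xE675E
clock 1: out=0, reg = 0xF33AF
clock 2: out=1, reg = 0x799D7
clock 3: out=1, reg = 0xBCCEB
clock 4: out=1, reg = 0xDE675
clock 5: out=1, reg = 0x6F33A
clock 6: out=0, reg = 0xB799D
clock 7: out=1, reg = 0xDBCCE
clock 8: out=0, reg = 0x6DE67
clock 9: out=1, reg = 0x36F33
clock 10: out=1, reg = 0x1B799
clock 11: out=1, reg = 0x0DBCC

10111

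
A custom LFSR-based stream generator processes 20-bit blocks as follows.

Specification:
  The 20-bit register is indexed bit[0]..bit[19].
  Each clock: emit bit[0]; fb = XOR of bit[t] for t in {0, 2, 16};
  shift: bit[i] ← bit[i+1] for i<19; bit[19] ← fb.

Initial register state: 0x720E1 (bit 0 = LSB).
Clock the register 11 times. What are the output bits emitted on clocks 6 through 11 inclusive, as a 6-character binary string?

111000

reg_0 = 0x720E1
clock 1: out=1, reg = 0x39070
clock 2: out=0, reg = 0x9C838
clock 3: out=0, reg = 0xCE41C
clock 4: out=0, reg = 0xE720E
clock 5: out=0, reg = 0xF3907
clock 6: out=1, reg = 0xF9C83
clock 7: out=1, reg = 0x7CE41
clock 8: out=1, reg = 0x3E720
clock 9: out=0, reg = 0x9F390
clock 10: out=0, reg = 0xCF9C8
clock 11: out=0, reg = 0x67CE4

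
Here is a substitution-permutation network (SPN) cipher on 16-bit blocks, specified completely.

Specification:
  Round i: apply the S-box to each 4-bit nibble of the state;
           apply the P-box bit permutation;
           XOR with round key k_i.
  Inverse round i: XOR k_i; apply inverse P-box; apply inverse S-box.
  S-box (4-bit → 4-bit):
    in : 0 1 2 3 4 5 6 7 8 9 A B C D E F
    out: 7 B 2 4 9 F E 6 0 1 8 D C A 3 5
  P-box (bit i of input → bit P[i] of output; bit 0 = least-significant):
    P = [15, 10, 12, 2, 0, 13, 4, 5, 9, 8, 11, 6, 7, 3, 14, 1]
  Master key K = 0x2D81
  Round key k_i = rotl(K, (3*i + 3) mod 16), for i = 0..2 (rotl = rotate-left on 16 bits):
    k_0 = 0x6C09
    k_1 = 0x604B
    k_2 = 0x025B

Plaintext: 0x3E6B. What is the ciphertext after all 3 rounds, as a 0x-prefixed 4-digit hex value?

s_0 = plaintext = 0x3E6B
s_1 = Round(s_0, k_0) = 0x9F3D
s_2 = Round(s_1, k_1) = 0x6EDF
s_3 = Round(s_2, k_2) = 0xF171

0xF171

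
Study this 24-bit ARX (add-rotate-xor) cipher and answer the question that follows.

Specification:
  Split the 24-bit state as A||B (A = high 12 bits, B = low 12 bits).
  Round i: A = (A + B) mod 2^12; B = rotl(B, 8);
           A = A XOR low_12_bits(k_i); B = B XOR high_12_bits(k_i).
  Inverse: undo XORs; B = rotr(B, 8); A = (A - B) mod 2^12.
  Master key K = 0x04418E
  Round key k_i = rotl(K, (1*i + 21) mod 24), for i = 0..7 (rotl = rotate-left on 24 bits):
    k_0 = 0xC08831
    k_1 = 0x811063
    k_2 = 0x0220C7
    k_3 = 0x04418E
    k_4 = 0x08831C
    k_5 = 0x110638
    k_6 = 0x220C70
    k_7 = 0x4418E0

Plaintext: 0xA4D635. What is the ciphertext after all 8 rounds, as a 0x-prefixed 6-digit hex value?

s_0 = plaintext = 0xA4D635
s_1 = Round(s_0, k_0) = 0x8B396B
s_2 = Round(s_1, k_1) = 0x27D387
s_3 = Round(s_2, k_2) = 0x6C371A
s_4 = Round(s_3, k_3) = 0xC53A35
s_5 = Round(s_4, k_4) = 0x59452B
s_6 = Round(s_5, k_5) = 0xC87A42
s_7 = Round(s_6, k_6) = 0xAB9084
s_8 = Round(s_7, k_7) = 0x3DD049

0x3DD049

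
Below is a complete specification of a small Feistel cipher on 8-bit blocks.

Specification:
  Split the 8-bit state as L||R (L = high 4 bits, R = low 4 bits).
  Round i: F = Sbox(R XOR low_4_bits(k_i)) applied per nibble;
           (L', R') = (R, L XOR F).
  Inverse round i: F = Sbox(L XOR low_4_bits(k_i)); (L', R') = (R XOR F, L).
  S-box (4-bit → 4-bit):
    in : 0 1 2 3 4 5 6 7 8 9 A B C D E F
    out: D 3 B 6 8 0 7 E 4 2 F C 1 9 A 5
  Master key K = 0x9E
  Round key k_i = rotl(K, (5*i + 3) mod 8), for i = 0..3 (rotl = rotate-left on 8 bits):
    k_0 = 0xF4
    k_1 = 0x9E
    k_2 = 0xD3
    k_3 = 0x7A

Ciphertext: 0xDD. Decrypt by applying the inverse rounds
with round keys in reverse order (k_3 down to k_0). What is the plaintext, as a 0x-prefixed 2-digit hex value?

s_0 = ciphertext = 0xDD
s_1 = InvRound(s_0, k_3) = 0x3D
s_2 = InvRound(s_1, k_2) = 0x03
s_3 = InvRound(s_2, k_1) = 0x90
s_4 = InvRound(s_3, k_0) = 0x99

0x99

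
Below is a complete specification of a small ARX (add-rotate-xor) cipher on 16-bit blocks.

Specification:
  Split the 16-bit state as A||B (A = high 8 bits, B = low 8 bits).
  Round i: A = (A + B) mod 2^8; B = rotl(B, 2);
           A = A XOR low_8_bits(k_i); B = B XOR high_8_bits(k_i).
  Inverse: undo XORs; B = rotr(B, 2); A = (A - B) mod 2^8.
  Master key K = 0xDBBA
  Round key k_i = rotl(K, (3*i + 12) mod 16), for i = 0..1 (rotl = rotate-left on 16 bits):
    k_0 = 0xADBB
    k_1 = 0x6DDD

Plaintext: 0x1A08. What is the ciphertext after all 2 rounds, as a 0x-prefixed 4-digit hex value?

s_0 = plaintext = 0x1A08
s_1 = Round(s_0, k_0) = 0x998D
s_2 = Round(s_1, k_1) = 0xFB5B

0xFB5B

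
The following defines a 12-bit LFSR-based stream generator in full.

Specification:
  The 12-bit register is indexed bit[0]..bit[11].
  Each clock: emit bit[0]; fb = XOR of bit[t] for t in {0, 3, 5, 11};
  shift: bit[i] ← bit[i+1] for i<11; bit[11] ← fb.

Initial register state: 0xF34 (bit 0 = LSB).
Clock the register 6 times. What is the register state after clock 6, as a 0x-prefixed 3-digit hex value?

reg_0 = 0xF34
clock 1: out=0, reg = 0x79A
clock 2: out=0, reg = 0xBCD
clock 3: out=1, reg = 0xDE6
clock 4: out=0, reg = 0x6F3
clock 5: out=1, reg = 0x379
clock 6: out=1, reg = 0x9BC

0x9BC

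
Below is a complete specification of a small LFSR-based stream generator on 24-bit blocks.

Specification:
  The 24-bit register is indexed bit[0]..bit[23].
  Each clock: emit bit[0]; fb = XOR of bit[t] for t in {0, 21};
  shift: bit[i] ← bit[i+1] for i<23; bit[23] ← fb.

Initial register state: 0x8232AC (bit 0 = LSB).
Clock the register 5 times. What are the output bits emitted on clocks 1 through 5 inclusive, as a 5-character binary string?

00110

reg_0 = 0x8232AC
clock 1: out=0, reg = 0x411956
clock 2: out=0, reg = 0x208CAB
clock 3: out=1, reg = 0x104655
clock 4: out=1, reg = 0x88232A
clock 5: out=0, reg = 0x441195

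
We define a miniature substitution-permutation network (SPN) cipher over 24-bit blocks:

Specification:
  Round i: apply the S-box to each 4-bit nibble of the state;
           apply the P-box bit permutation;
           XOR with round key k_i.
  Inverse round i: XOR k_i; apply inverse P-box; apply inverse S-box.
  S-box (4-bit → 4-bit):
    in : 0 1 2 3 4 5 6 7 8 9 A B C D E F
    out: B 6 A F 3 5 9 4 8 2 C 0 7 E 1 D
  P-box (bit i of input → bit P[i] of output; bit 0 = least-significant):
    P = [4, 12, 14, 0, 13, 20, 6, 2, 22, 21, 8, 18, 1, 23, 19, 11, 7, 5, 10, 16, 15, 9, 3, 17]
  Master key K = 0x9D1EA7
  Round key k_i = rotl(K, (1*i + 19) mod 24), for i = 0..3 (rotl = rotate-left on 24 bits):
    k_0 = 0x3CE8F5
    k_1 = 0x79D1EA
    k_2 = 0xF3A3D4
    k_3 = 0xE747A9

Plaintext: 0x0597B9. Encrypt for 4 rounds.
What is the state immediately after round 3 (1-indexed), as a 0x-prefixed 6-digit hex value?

s_0 = plaintext = 0x0597B9
s_1 = Round(s_0, k_0) = 0xBE7F75
s_2 = Round(s_1, k_1) = 0x35903A
s_3 = Round(s_2, k_2) = 0x054519
s_4 = Round(s_3, k_3) = 0x35D06B

0x054519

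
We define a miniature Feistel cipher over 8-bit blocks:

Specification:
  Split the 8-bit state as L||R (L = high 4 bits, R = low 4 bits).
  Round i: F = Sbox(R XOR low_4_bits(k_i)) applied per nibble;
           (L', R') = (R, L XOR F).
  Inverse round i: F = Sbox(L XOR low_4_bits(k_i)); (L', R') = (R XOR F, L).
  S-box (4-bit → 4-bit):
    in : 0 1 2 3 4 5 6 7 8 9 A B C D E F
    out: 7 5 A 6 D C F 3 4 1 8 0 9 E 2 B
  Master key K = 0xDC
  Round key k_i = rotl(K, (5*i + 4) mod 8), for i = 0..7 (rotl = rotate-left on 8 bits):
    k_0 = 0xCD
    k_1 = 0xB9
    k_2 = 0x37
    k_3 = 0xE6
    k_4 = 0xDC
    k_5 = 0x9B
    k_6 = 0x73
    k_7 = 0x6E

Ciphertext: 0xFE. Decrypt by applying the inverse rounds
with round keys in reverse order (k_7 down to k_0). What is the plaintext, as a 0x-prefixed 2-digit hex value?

s_0 = ciphertext = 0xFE
s_1 = InvRound(s_0, k_7) = 0xBF
s_2 = InvRound(s_1, k_6) = 0xBB
s_3 = InvRound(s_2, k_5) = 0xCB
s_4 = InvRound(s_3, k_4) = 0xCC
s_5 = InvRound(s_4, k_3) = 0x4C
s_6 = InvRound(s_5, k_2) = 0xA4
s_7 = InvRound(s_6, k_1) = 0x2A
s_8 = InvRound(s_7, k_0) = 0x12

0x12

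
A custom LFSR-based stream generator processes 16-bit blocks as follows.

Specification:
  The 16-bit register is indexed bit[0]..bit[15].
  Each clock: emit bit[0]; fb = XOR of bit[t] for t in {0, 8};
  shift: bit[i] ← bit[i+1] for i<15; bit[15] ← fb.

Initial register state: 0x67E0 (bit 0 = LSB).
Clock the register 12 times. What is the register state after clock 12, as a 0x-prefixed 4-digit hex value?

0x0876

reg_0 = 0x67E0
clock 1: out=0, reg = 0xB3F0
clock 2: out=0, reg = 0xD9F8
clock 3: out=0, reg = 0xECFC
clock 4: out=0, reg = 0x767E
clock 5: out=0, reg = 0x3B3F
clock 6: out=1, reg = 0x1D9F
clock 7: out=1, reg = 0x0ECF
clock 8: out=1, reg = 0x8767
clock 9: out=1, reg = 0x43B3
clock 10: out=1, reg = 0x21D9
clock 11: out=1, reg = 0x10EC
clock 12: out=0, reg = 0x0876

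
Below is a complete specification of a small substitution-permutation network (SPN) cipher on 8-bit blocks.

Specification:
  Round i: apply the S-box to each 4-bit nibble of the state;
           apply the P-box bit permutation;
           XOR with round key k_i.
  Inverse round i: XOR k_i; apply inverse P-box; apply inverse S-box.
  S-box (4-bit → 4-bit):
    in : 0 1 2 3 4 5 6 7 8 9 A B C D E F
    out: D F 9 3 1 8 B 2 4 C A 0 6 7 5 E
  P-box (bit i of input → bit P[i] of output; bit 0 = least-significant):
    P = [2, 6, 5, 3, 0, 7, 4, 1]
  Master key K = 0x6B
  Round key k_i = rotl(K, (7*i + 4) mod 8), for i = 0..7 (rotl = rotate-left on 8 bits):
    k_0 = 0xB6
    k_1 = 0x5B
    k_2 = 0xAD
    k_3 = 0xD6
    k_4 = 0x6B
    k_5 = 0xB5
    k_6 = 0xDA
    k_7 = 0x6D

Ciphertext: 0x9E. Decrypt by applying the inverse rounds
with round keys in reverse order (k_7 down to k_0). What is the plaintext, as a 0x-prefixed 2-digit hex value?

s_0 = ciphertext = 0x9E
s_1 = InvRound(s_0, k_7) = 0x1C
s_2 = InvRound(s_1, k_6) = 0xA3
s_3 = InvRound(s_2, k_5) = 0x94
s_4 = InvRound(s_3, k_4) = 0x11
s_5 = InvRound(s_4, k_3) = 0x63
s_6 = InvRound(s_5, k_2) = 0xA6
s_7 = InvRound(s_6, k_1) = 0xD1
s_8 = InvRound(s_7, k_0) = 0x2D

0x2D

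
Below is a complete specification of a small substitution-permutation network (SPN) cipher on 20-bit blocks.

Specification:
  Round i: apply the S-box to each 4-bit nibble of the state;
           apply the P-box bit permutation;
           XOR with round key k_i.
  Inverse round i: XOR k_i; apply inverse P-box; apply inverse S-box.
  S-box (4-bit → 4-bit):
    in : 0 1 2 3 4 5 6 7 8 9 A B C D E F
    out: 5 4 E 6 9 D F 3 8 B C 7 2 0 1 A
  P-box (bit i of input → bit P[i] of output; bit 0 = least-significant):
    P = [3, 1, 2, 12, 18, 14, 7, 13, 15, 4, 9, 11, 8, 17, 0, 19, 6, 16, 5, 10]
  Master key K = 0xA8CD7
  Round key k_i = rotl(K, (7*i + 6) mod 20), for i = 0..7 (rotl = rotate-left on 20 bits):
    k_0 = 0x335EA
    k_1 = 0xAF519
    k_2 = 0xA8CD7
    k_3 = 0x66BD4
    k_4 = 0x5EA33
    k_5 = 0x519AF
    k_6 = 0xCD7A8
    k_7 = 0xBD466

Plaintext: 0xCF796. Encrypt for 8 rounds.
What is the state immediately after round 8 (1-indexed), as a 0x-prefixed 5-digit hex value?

s_0 = plaintext = 0xCF796
s_1 = Round(s_0, k_0) = 0xCC5F4
s_2 = Round(s_1, k_1) = 0x90F11
s_3 = Round(s_2, k_2) = 0xB8102
s_4 = Round(s_3, k_3) = 0xB7932
s_5 = Round(s_4, k_4) = 0x633C5
s_6 = Round(s_5, k_5) = 0x64FD2
s_7 = Round(s_6, k_6) = 0x5CADE
s_8 = Round(s_7, k_7) = 0x9DA0E

0x9DA0E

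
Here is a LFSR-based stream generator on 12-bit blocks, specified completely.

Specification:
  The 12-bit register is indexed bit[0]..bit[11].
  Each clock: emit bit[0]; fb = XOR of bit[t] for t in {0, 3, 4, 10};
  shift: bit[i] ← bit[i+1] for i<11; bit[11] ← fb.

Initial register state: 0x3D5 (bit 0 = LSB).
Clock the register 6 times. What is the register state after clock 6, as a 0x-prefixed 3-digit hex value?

0xE8F

reg_0 = 0x3D5
clock 1: out=1, reg = 0x1EA
clock 2: out=0, reg = 0x8F5
clock 3: out=1, reg = 0x47A
clock 4: out=0, reg = 0xA3D
clock 5: out=1, reg = 0xD1E
clock 6: out=0, reg = 0xE8F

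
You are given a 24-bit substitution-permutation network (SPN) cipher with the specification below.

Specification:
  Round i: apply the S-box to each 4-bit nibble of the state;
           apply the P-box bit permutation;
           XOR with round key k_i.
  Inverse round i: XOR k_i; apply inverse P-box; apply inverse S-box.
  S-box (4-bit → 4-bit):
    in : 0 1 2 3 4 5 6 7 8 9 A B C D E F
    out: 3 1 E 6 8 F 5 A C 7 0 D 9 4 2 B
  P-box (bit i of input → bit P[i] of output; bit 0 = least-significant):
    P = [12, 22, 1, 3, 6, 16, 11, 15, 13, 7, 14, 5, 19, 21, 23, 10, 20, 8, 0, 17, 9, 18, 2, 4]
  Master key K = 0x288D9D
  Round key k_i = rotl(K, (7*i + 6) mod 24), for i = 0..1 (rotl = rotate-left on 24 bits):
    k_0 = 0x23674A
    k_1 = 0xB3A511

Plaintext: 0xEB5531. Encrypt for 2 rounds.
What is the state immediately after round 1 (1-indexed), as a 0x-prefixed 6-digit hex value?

s_0 = plaintext = 0xEB5531
s_1 = Round(s_0, k_0) = 0x9C1BEB
s_2 = Round(s_1, k_1) = 0xACD73F

0x9C1BEB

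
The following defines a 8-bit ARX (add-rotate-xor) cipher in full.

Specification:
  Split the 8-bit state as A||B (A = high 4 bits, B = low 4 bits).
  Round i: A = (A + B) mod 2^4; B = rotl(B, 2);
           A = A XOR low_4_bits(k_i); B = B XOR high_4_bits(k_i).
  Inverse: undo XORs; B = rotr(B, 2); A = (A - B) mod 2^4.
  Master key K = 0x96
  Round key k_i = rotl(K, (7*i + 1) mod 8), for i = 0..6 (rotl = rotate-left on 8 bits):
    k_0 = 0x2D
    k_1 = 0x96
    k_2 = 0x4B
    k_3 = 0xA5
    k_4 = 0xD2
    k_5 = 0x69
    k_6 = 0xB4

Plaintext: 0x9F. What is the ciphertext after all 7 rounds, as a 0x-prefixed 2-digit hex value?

s_0 = plaintext = 0x9F
s_1 = Round(s_0, k_0) = 0x5D
s_2 = Round(s_1, k_1) = 0x4E
s_3 = Round(s_2, k_2) = 0x9F
s_4 = Round(s_3, k_3) = 0xD5
s_5 = Round(s_4, k_4) = 0x08
s_6 = Round(s_5, k_5) = 0x14
s_7 = Round(s_6, k_6) = 0x1A

0x1A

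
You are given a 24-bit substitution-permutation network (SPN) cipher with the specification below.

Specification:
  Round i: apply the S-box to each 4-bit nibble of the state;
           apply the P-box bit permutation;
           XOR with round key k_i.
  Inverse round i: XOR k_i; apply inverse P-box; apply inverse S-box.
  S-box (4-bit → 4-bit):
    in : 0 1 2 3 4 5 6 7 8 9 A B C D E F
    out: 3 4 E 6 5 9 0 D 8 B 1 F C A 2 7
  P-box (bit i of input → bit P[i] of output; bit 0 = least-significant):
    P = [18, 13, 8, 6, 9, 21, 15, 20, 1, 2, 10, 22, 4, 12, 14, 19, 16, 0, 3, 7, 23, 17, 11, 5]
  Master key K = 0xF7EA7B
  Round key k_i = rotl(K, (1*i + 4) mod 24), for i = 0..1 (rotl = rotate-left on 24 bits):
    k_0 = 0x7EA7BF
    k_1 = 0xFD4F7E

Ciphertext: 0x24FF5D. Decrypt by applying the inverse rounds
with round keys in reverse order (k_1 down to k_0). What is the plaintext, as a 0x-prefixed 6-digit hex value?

0xDEB609

s_0 = ciphertext = 0x24FF5D
s_1 = InvRound(s_0, k_1) = 0x50D5CE
s_2 = InvRound(s_1, k_0) = 0xDEB609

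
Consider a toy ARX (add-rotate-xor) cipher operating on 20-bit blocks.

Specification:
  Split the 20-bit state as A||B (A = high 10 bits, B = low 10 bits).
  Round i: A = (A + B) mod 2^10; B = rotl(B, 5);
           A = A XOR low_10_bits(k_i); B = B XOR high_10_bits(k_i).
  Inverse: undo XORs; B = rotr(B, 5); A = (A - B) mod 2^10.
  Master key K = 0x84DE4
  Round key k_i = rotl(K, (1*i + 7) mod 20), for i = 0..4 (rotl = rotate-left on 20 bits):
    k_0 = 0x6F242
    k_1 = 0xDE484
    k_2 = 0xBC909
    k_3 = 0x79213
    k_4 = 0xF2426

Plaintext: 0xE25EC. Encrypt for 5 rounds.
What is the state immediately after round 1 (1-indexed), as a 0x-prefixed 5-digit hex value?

0xCDC33

s_0 = plaintext = 0xE25EC
s_1 = Round(s_0, k_0) = 0xCDC33
s_2 = Round(s_1, k_1) = 0xFB918
s_3 = Round(s_2, k_2) = 0x03DFA
s_4 = Round(s_3, k_3) = 0x06AAB
s_5 = Round(s_4, k_4) = 0xB8EBC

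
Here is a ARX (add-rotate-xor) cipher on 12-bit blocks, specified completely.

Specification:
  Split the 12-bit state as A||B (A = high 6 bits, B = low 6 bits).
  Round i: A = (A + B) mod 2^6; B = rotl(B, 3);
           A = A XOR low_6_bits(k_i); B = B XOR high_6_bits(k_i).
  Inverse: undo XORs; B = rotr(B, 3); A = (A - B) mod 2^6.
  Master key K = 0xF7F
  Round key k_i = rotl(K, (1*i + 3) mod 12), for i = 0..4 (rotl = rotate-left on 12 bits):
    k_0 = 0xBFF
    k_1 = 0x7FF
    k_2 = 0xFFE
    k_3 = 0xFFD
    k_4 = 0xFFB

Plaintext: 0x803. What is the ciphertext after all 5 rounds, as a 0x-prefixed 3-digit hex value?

0x1F3

s_0 = plaintext = 0x803
s_1 = Round(s_0, k_0) = 0x737
s_2 = Round(s_1, k_1) = 0xB21
s_3 = Round(s_2, k_2) = 0xCF3
s_4 = Round(s_3, k_3) = 0x6E1
s_5 = Round(s_4, k_4) = 0x1F3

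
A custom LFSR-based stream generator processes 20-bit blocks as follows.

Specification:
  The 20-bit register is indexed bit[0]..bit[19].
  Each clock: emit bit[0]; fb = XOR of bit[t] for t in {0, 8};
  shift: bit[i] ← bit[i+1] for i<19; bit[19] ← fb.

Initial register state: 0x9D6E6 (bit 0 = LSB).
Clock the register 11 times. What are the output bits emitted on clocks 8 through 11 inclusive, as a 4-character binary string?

1011

reg_0 = 0x9D6E6
clock 1: out=0, reg = 0x4EB73
clock 2: out=1, reg = 0x275B9
clock 3: out=1, reg = 0x13ADC
clock 4: out=0, reg = 0x09D6E
clock 5: out=0, reg = 0x84EB7
clock 6: out=1, reg = 0xC275B
clock 7: out=1, reg = 0x613AD
clock 8: out=1, reg = 0x309D6
clock 9: out=0, reg = 0x984EB
clock 10: out=1, reg = 0xCC275
clock 11: out=1, reg = 0xE613A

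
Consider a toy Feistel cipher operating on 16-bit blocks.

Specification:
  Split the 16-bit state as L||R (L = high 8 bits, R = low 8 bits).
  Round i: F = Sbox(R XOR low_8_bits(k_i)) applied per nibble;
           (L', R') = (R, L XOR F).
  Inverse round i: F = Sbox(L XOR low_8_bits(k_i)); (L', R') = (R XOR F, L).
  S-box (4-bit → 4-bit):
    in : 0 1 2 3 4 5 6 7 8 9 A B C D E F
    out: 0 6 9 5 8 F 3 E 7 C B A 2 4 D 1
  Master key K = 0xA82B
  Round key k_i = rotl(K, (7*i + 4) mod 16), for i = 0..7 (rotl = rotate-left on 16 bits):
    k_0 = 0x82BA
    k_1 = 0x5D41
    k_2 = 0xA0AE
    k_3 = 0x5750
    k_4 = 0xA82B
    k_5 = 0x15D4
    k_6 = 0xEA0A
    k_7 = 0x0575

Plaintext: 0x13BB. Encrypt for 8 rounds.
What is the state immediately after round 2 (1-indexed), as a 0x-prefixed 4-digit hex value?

s_0 = plaintext = 0x13BB
s_1 = Round(s_0, k_0) = 0xBB15
s_2 = Round(s_1, k_1) = 0x1543
s_3 = Round(s_2, k_2) = 0x43C1
s_4 = Round(s_3, k_3) = 0xC185
s_5 = Round(s_4, k_4) = 0x857C
s_6 = Round(s_5, k_5) = 0x7C32
s_7 = Round(s_6, k_6) = 0x322B
s_8 = Round(s_7, k_7) = 0x2BCF

0x1543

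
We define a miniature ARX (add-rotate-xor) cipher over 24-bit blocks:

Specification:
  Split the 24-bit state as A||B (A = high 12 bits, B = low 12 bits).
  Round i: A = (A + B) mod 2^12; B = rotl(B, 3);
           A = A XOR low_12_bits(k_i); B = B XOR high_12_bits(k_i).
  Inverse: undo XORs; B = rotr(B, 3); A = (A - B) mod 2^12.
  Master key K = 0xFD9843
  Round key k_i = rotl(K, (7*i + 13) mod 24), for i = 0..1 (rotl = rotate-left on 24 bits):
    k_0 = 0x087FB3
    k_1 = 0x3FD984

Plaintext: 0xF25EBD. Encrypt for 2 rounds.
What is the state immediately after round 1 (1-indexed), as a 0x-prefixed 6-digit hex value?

0x251568

s_0 = plaintext = 0xF25EBD
s_1 = Round(s_0, k_0) = 0x251568
s_2 = Round(s_1, k_1) = 0xE3D8BF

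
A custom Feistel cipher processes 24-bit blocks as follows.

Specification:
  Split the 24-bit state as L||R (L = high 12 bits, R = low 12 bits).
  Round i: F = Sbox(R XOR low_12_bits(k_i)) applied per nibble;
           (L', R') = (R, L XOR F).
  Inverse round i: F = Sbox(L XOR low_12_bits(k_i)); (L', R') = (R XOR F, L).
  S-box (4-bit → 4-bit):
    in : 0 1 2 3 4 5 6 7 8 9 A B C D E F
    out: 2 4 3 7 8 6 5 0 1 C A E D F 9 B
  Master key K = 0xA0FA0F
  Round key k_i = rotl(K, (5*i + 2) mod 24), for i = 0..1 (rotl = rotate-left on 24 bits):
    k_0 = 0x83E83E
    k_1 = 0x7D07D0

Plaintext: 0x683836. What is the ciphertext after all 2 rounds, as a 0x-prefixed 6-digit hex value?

0x4A2F35

s_0 = plaintext = 0x683836
s_1 = Round(s_0, k_0) = 0x8364A2
s_2 = Round(s_1, k_1) = 0x4A2F35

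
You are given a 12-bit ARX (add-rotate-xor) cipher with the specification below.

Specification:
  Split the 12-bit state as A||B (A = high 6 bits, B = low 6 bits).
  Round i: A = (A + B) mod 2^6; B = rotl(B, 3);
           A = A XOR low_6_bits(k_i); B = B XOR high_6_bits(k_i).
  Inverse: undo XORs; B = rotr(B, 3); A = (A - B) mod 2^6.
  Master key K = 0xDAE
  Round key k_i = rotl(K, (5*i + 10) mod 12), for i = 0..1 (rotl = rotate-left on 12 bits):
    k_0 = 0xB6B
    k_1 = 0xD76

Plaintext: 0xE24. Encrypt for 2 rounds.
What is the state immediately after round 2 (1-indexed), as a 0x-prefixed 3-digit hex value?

s_0 = plaintext = 0xE24
s_1 = Round(s_0, k_0) = 0xDC9
s_2 = Round(s_1, k_1) = 0xDBC

0xDBC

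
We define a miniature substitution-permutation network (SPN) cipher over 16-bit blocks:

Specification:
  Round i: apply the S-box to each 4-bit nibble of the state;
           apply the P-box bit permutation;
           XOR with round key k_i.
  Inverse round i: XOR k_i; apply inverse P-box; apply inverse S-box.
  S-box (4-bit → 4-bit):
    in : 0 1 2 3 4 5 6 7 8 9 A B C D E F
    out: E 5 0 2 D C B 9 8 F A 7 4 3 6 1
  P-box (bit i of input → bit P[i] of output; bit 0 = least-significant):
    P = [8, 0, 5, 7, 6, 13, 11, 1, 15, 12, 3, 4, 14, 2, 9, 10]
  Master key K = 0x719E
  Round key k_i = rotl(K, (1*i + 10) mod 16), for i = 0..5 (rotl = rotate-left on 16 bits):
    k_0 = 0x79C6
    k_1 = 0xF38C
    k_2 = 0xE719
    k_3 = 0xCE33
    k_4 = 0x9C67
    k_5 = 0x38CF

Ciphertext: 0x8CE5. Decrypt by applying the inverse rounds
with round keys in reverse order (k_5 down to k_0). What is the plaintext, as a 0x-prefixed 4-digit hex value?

0x341C

s_0 = ciphertext = 0x8CE5
s_1 = InvRound(s_0, k_5) = 0x8BAC
s_2 = InvRound(s_1, k_4) = 0x5E76
s_3 = InvRound(s_2, k_3) = 0x3DF3
s_4 = InvRound(s_3, k_2) = 0x1B45
s_5 = InvRound(s_4, k_1) = 0xF1BA
s_6 = InvRound(s_5, k_0) = 0x341C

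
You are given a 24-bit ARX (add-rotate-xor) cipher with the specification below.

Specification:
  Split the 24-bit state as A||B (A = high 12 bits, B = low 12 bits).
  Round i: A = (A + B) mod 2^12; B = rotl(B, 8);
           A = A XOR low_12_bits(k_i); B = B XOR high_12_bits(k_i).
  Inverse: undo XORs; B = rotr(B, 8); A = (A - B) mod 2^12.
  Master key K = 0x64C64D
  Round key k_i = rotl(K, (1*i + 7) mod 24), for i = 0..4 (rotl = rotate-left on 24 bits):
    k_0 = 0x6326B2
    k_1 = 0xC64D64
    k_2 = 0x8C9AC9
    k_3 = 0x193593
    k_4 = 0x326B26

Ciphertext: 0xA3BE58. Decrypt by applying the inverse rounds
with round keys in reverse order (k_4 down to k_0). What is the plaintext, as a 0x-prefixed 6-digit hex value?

0x2128CF

s_0 = ciphertext = 0xA3BE58
s_1 = InvRound(s_0, k_4) = 0x9307ED
s_2 = InvRound(s_1, k_3) = 0x4BD7E6
s_3 = InvRound(s_2, k_2) = 0xB752FF
s_4 = InvRound(s_3, k_1) = 0xC539BE
s_5 = InvRound(s_4, k_0) = 0x2128CF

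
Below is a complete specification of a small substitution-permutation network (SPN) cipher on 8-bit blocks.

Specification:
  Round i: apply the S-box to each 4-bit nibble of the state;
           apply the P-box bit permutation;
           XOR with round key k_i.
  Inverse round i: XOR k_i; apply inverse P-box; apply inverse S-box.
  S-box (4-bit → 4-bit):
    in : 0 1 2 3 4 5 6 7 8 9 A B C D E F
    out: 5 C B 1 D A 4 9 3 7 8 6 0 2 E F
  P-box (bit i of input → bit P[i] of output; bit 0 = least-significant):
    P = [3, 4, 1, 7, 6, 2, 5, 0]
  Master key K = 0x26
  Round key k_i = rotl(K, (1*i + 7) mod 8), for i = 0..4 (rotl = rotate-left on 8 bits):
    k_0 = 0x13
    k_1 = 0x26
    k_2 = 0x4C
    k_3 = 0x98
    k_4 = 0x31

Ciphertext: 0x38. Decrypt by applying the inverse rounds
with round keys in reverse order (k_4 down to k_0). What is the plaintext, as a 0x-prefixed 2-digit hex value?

0x1E

s_0 = ciphertext = 0x38
s_1 = InvRound(s_0, k_4) = 0xA3
s_2 = InvRound(s_1, k_3) = 0x19
s_3 = InvRound(s_2, k_2) = 0x2D
s_4 = InvRound(s_3, k_1) = 0xA0
s_5 = InvRound(s_4, k_0) = 0x1E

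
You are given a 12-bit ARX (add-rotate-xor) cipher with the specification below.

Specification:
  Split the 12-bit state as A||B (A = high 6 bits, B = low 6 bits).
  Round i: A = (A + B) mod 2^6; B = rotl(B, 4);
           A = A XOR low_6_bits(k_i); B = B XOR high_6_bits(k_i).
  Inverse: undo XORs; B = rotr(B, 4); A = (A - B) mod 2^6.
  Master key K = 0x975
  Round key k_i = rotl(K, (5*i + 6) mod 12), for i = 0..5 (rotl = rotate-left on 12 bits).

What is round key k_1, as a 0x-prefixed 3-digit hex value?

K = 0x975
k_0 = rotl(K, (5*0+6) mod 12) = rotl(K, 6) = 0xD65
k_1 = rotl(K, (5*1+6) mod 12) = rotl(K, 11) = 0xCBA

0xCBA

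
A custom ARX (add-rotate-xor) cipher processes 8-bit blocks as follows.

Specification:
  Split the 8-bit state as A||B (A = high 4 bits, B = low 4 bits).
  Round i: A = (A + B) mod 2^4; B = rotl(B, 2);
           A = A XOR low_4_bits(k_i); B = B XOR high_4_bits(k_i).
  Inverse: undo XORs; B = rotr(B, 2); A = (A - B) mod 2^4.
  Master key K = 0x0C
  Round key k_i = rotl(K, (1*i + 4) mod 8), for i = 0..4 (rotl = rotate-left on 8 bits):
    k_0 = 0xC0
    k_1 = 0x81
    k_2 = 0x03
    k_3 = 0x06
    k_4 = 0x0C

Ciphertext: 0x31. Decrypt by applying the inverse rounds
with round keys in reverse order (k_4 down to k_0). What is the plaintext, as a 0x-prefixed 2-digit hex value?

s_0 = ciphertext = 0x31
s_1 = InvRound(s_0, k_4) = 0xB4
s_2 = InvRound(s_1, k_3) = 0xC1
s_3 = InvRound(s_2, k_2) = 0xB4
s_4 = InvRound(s_3, k_1) = 0x73
s_5 = InvRound(s_4, k_0) = 0x8F

0x8F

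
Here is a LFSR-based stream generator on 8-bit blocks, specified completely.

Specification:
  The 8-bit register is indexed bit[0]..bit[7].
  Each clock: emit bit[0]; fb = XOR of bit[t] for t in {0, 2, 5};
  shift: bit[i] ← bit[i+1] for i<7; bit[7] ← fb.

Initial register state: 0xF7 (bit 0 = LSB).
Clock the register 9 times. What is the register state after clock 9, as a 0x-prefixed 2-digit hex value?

reg_0 = 0xF7
clock 1: out=1, reg = 0xFB
clock 2: out=1, reg = 0x7D
clock 3: out=1, reg = 0xBE
clock 4: out=0, reg = 0x5F
clock 5: out=1, reg = 0x2F
clock 6: out=1, reg = 0x97
clock 7: out=1, reg = 0x4B
clock 8: out=1, reg = 0xA5
clock 9: out=1, reg = 0xD2

0xD2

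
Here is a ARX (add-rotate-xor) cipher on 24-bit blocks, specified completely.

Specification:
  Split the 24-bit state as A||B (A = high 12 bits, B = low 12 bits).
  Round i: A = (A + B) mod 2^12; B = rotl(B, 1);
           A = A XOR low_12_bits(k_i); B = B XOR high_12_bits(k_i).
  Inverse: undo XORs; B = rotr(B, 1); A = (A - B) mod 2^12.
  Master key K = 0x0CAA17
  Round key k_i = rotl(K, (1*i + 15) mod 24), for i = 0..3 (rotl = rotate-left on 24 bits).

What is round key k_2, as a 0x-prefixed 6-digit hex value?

0x2E1954

K = 0x0CAA17
k_0 = rotl(K, (1*0+15) mod 24) = rotl(K, 15) = 0x0B8655
k_1 = rotl(K, (1*1+15) mod 24) = rotl(K, 16) = 0x170CAA
k_2 = rotl(K, (1*2+15) mod 24) = rotl(K, 17) = 0x2E1954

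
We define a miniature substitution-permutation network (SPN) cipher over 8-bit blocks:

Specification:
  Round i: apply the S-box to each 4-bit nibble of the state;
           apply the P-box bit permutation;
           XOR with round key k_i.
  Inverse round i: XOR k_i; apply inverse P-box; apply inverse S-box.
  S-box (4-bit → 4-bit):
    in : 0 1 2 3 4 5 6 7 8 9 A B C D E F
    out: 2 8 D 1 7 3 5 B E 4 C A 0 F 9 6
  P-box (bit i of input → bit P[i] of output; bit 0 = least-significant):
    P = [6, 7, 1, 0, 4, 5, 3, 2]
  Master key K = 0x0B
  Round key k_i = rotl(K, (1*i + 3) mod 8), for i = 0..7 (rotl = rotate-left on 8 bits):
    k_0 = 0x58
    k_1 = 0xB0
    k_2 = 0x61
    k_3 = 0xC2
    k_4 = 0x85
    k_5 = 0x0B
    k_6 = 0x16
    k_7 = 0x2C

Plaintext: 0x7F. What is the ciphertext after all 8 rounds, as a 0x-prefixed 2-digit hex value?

s_0 = plaintext = 0x7F
s_1 = Round(s_0, k_0) = 0xEE
s_2 = Round(s_1, k_1) = 0xE5
s_3 = Round(s_2, k_2) = 0xB5
s_4 = Round(s_3, k_3) = 0x26
s_5 = Round(s_4, k_4) = 0xDB
s_6 = Round(s_5, k_5) = 0xB6
s_7 = Round(s_6, k_6) = 0x70
s_8 = Round(s_7, k_7) = 0x98

0x98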